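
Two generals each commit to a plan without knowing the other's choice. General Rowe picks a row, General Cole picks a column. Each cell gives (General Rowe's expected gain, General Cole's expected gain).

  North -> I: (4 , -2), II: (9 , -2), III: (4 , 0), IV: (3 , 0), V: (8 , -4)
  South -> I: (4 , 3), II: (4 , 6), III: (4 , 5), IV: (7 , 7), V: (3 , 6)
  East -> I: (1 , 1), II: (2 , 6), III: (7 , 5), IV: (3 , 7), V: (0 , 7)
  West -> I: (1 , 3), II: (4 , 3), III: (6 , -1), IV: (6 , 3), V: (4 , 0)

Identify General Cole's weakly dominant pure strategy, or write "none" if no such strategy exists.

IV vs I: North: 0>-2, South: 7>3, East: 7>1, West: 3=3.
IV vs II: North: 0>-2, South: 7>6, East: 7>6, West: 3=3.
IV vs III: North: 0=0, South: 7>5, East: 7>5, West: 3>-1.
IV vs V: North: 0>-4, South: 7>6, East: 7=7, West: 3>0.
IV is at least as good as every other strategy against every opponent action, so it is weakly dominant.

IV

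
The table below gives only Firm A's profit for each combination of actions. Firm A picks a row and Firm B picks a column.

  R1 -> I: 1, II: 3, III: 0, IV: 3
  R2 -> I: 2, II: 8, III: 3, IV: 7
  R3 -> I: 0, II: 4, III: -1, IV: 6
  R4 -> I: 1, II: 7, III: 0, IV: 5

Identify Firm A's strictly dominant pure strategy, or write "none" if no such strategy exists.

R2 vs R1: I: 2>1, II: 8>3, III: 3>0, IV: 7>3.
R2 vs R3: I: 2>0, II: 8>4, III: 3>-1, IV: 7>6.
R2 vs R4: I: 2>1, II: 8>7, III: 3>0, IV: 7>5.
R2 strictly beats every other strategy against every opponent action, so it is strictly dominant.

R2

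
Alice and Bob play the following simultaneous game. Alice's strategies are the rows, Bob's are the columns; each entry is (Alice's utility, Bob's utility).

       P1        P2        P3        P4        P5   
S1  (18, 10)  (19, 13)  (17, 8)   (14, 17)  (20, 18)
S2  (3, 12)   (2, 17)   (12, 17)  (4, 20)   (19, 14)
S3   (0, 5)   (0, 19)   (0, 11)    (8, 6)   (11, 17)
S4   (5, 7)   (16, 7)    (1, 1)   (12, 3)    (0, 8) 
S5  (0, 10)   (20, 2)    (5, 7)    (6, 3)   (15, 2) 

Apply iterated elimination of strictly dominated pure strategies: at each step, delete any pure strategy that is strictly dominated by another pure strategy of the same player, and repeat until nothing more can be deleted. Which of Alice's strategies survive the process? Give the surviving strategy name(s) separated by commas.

S1

For Alice, S1 strictly dominates S2 on the remaining columns (P1: 18>3, P2: 19>2, P3: 17>12, P4: 14>4, P5: 20>19); eliminate S2.
Alice's strategy S3 is strictly dominated by S1 (P1: 18>0, P2: 19>0, P3: 17>0, P4: 14>8, P5: 20>11) and is removed.
For Alice, S1 strictly dominates S4 on the remaining columns (P1: 18>5, P2: 19>16, P3: 17>1, P4: 14>12, P5: 20>0); eliminate S4.
For Bob, P4 strictly dominates P2 on the remaining rows (S1: 17>13, S5: 3>2); eliminate P2.
Alice's strategy S5 is strictly dominated by S1 (P1: 18>0, P3: 17>5, P4: 14>6, P5: 20>15) and is removed.
Bob's strategy P1 is strictly dominated by P4 (S1: 17>10) and is removed.
Column P3 is eliminated: P4 beats it against every remaining row (S1: 17>8).
Column P4 is eliminated: P5 beats it against every remaining row (S1: 18>17).
Among the remaining strategies, none is strictly dominated by another pure strategy of the same player, so the elimination stops.
Surviving strategies — Alice: {S1}; Bob: {P5}.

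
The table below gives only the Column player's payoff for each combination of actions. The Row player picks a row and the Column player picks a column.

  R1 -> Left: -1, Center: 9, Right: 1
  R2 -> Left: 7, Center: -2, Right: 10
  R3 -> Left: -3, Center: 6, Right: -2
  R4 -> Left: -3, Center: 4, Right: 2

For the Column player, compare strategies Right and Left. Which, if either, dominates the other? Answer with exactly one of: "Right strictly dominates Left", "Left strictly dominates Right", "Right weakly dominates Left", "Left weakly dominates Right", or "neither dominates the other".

Right's payoffs vs Left's, by the Row player's action — R1: 1>-1, R2: 10>7, R3: -2>-3, R4: 2>-3.
Every comparison favours Right, so Right strictly dominates Left.

Right strictly dominates Left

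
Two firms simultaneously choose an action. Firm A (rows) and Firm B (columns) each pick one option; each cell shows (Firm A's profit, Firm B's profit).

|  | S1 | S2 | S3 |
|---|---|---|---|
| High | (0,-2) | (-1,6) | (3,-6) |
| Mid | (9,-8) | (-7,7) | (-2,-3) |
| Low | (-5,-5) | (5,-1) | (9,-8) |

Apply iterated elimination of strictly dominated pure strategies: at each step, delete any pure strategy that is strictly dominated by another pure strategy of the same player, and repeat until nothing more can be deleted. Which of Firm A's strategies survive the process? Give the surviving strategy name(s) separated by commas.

For Firm B, S2 strictly dominates S1 on the remaining rows (High: 6>-2, Mid: 7>-8, Low: -1>-5); eliminate S1.
Firm A's strategy High is strictly dominated by Low (S2: 5>-1, S3: 9>3) and is removed.
For Firm A, Low strictly dominates Mid on the remaining columns (S2: 5>-7, S3: 9>-2); eliminate Mid.
Firm B's strategy S3 is strictly dominated by S2 (Low: -1>-8) and is removed.
Among the remaining strategies, none is strictly dominated by another pure strategy of the same player, so the elimination stops.
Surviving strategies — Firm A: {Low}; Firm B: {S2}.

Low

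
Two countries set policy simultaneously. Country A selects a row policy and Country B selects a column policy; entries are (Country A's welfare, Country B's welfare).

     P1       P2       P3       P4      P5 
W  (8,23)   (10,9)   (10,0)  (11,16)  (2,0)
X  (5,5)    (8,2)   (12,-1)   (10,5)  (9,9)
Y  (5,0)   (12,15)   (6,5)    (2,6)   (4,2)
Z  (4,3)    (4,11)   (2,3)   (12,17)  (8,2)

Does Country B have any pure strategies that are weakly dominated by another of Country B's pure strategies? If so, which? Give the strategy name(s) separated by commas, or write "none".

P3

P1: no other strategy beats it everywhere (P2 at W (23>9); P3 at W (23>0); P4 at W (23>16); P5 at W (23>0)).
P2: no other strategy beats it everywhere (P1 at Y (15>0); P3 at W (9>0); P4 at Y (15>6); P5 at W (9>0)).
P3 is weakly dominated by P2 (W: 9>0, X: 2>-1, Y: 15>5, Z: 11>3).
Nothing dominates P4: P1 at Y (6>0); P2 at W (16>9); P3 at W (16>0); P5 at W (16>0).
Nothing dominates P5: P1 at X (9>5); P2 at X (9>2); P3 at X (9>-1); P4 at X (9>5).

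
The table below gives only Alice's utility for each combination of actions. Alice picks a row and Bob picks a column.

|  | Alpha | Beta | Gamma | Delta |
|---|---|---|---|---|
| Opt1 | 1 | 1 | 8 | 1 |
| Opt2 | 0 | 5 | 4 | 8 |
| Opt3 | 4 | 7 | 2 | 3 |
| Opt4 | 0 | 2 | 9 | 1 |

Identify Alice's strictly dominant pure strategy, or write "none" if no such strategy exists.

none

Opt1 fails to dominate Opt2 at Beta (1<5).
Opt2 fails to dominate Opt1 at Alpha (0<1).
Opt3 fails to dominate Opt1 at Gamma (2<8).
Opt4 fails to dominate Opt1 at Alpha (0<1).
No single strategy dominates all the others.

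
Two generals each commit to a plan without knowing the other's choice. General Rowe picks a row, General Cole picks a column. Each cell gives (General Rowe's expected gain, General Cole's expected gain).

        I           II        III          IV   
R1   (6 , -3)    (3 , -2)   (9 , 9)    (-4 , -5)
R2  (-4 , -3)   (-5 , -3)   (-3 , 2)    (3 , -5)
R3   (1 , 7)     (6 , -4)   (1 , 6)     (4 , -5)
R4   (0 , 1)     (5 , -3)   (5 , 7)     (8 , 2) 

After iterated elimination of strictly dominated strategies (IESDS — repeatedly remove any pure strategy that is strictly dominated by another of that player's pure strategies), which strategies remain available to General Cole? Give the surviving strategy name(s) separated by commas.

For General Rowe, R3 strictly dominates R2 on the remaining columns (I: 1>-4, II: 6>-5, III: 1>-3, IV: 4>3); eliminate R2.
Column II is eliminated: III beats it against every remaining row (R1: 9>-2, R3: 6>-4, R4: 7>-3).
General Cole's strategy IV is strictly dominated by III (R1: 9>-5, R3: 6>-5, R4: 7>2) and is removed.
Row R3 is eliminated: R1 beats it against every remaining column (I: 6>1, III: 9>1).
General Rowe's strategy R4 is strictly dominated by R1 (I: 6>0, III: 9>5) and is removed.
For General Cole, III strictly dominates I on the remaining rows (R1: 9>-3); eliminate I.
Among the remaining strategies, none is strictly dominated by another pure strategy of the same player, so the elimination stops.
Surviving strategies — General Rowe: {R1}; General Cole: {III}.

III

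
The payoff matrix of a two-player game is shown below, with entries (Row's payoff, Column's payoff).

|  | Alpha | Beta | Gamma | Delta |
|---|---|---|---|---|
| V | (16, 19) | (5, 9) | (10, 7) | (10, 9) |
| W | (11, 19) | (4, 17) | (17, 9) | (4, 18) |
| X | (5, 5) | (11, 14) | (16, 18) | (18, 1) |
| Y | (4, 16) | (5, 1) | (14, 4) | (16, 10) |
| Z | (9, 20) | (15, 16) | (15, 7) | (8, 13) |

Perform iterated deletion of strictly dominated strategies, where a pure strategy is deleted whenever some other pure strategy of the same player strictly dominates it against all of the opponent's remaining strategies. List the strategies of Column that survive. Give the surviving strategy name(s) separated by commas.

Alpha, Beta, Gamma

Row's strategy Y is strictly dominated by X (Alpha: 5>4, Beta: 11>5, Gamma: 16>14, Delta: 18>16) and is removed.
For Column, Alpha strictly dominates Delta on the remaining rows (V: 19>9, W: 19>18, X: 5>1, Z: 20>13); eliminate Delta.
Among the remaining strategies, none is strictly dominated by another pure strategy of the same player, so the elimination stops.
Surviving strategies — Row: {V, W, X, Z}; Column: {Alpha, Beta, Gamma}.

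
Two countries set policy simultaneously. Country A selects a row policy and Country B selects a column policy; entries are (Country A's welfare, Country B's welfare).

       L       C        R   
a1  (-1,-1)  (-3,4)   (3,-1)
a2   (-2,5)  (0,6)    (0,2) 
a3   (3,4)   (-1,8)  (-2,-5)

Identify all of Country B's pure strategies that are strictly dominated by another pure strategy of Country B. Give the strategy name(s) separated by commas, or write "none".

L, R

C strictly dominates L — a1: 4>-1, a2: 6>5, a3: 8>4.
C is not dominated — it holds its own against L at a1 (4>-1); R at a1 (4>-1).
R: dominated, since C does at least as well everywhere (a1: 4>-1, a2: 6>2, a3: 8>-5).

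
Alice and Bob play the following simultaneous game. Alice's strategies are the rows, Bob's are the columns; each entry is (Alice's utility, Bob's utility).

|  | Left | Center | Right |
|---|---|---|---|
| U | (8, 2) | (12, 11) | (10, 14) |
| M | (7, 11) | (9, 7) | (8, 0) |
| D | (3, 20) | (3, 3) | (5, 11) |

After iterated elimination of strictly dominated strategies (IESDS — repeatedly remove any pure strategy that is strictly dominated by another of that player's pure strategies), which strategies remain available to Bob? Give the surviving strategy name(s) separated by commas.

Right

Alice's strategy M is strictly dominated by U (Left: 8>7, Center: 12>9, Right: 10>8) and is removed.
Alice's strategy D is strictly dominated by U (Left: 8>3, Center: 12>3, Right: 10>5) and is removed.
Bob's strategy Left is strictly dominated by Center (U: 11>2) and is removed.
For Bob, Right strictly dominates Center on the remaining rows (U: 14>11); eliminate Center.
Among the remaining strategies, none is strictly dominated by another pure strategy of the same player, so the elimination stops.
Surviving strategies — Alice: {U}; Bob: {Right}.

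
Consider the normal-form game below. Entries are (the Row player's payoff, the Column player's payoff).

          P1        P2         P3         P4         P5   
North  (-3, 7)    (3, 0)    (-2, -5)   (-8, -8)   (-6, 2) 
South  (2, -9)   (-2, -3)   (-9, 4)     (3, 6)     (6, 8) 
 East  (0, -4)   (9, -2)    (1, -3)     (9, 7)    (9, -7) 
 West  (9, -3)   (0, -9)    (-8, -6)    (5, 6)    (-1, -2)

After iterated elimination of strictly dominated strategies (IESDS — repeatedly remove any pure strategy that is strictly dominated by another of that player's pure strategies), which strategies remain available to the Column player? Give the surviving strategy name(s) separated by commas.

The Row player's strategy North is strictly dominated by East (P1: 0>-3, P2: 9>3, P3: 1>-2, P4: 9>-8, P5: 9>-6) and is removed.
The Column player's strategy P1 is strictly dominated by P4 (South: 6>-9, East: 7>-4, West: 6>-3) and is removed.
For the Row player, East strictly dominates South on the remaining columns (P2: 9>-2, P3: 1>-9, P4: 9>3, P5: 9>6); eliminate South.
The Row player's strategy West is strictly dominated by East (P2: 9>0, P3: 1>-8, P4: 9>5, P5: 9>-1) and is removed.
Column P2 is eliminated: P4 beats it against every remaining row (East: 7>-2).
For the Column player, P4 strictly dominates P3 on the remaining rows (East: 7>-3); eliminate P3.
For the Column player, P4 strictly dominates P5 on the remaining rows (East: 7>-7); eliminate P5.
Among the remaining strategies, none is strictly dominated by another pure strategy of the same player, so the elimination stops.
Surviving strategies — the Row player: {East}; the Column player: {P4}.

P4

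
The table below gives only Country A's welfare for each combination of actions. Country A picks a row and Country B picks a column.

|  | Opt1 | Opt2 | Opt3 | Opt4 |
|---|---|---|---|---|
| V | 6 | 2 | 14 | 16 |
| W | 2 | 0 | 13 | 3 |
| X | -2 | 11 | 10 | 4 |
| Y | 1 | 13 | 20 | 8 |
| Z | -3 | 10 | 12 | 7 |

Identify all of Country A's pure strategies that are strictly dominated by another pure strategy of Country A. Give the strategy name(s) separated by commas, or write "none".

W, X, Z

Nothing dominates V: W at Opt1 (6>2); X at Opt1 (6>-2); Y at Opt1 (6>1); Z at Opt1 (6>-3).
W is strictly dominated by V (Opt1: 6>2, Opt2: 2>0, Opt3: 14>13, Opt4: 16>3).
X: dominated, since Y does at least as well everywhere (Opt1: 1>-2, Opt2: 13>11, Opt3: 20>10, Opt4: 8>4).
Y is not dominated — it holds its own against V at Opt2 (13>2); W at Opt2 (13>0); X at Opt1 (1>-2); Z at Opt1 (1>-3).
Y strictly dominates Z — Opt1: 1>-3, Opt2: 13>10, Opt3: 20>12, Opt4: 8>7.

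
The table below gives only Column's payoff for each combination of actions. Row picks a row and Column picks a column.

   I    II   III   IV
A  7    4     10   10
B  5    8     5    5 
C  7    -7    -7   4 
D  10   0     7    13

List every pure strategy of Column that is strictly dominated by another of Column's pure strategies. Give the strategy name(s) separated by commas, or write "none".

none

I is not dominated — it holds its own against II at A (7>4); III at B (5=5); IV at B (5=5).
II: no other strategy beats it everywhere (I at B (8>5); III at B (8>5); IV at B (8>5)).
III is not dominated — it holds its own against I at A (10>7); II at A (10>4); IV at A (10=10).
IV is not dominated — it holds its own against I at A (10>7); II at A (10>4); III at A (10=10).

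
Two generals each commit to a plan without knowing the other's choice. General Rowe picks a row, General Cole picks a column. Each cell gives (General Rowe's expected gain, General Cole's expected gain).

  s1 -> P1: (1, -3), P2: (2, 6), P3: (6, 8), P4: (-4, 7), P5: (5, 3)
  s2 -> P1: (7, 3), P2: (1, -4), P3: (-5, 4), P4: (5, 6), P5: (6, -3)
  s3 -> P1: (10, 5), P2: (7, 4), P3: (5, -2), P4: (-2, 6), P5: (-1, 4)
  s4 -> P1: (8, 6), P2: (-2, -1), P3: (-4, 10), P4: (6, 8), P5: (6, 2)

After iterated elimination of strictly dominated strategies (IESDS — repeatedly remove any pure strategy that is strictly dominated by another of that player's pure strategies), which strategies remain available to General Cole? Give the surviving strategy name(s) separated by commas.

For General Cole, P4 strictly dominates P1 on the remaining rows (s1: 7>-3, s2: 6>3, s3: 6>5, s4: 8>6); eliminate P1.
General Cole's strategy P2 is strictly dominated by P4 (s1: 7>6, s2: 6>-4, s3: 6>4, s4: 8>-1) and is removed.
Column P5 is eliminated: P4 beats it against every remaining row (s1: 7>3, s2: 6>-3, s3: 6>4, s4: 8>2).
General Rowe's strategy s2 is strictly dominated by s4 (P3: -4>-5, P4: 6>5) and is removed.
Among the remaining strategies, none is strictly dominated by another pure strategy of the same player, so the elimination stops.
Surviving strategies — General Rowe: {s1, s3, s4}; General Cole: {P3, P4}.

P3, P4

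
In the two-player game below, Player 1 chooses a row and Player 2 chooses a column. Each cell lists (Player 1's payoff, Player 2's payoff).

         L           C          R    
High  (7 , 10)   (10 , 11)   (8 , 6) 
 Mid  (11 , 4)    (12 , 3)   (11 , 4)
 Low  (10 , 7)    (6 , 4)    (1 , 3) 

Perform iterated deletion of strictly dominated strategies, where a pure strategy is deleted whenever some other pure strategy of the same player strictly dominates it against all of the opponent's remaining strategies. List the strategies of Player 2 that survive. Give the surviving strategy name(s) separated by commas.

For Player 1, Mid strictly dominates High on the remaining columns (L: 11>7, C: 12>10, R: 11>8); eliminate High.
Row Low is eliminated: Mid beats it against every remaining column (L: 11>10, C: 12>6, R: 11>1).
For Player 2, L strictly dominates C on the remaining rows (Mid: 4>3); eliminate C.
Among the remaining strategies, none is strictly dominated by another pure strategy of the same player, so the elimination stops.
Surviving strategies — Player 1: {Mid}; Player 2: {L, R}.

L, R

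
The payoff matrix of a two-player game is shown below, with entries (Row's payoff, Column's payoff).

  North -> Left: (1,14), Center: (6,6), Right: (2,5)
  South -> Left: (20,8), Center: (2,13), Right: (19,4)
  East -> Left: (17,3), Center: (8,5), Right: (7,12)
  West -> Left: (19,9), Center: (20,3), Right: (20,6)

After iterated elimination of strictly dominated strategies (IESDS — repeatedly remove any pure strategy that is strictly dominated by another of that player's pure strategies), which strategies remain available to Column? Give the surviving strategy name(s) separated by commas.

Row North is eliminated: East beats it against every remaining column (Left: 17>1, Center: 8>6, Right: 7>2).
For Row, West strictly dominates East on the remaining columns (Left: 19>17, Center: 20>8, Right: 20>7); eliminate East.
Column Right is eliminated: Left beats it against every remaining row (South: 8>4, West: 9>6).
Among the remaining strategies, none is strictly dominated by another pure strategy of the same player, so the elimination stops.
Surviving strategies — Row: {South, West}; Column: {Left, Center}.

Left, Center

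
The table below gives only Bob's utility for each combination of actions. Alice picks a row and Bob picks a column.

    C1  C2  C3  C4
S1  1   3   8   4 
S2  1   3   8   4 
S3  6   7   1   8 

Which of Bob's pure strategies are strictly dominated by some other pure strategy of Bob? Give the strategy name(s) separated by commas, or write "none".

C1: dominated, since C2 does at least as well everywhere (S1: 3>1, S2: 3>1, S3: 7>6).
C2: dominated, since C4 does at least as well everywhere (S1: 4>3, S2: 4>3, S3: 8>7).
C3: no other strategy beats it everywhere (C1 at S1 (8>1); C2 at S1 (8>3); C4 at S1 (8>4)).
Nothing dominates C4: C1 at S1 (4>1); C2 at S1 (4>3); C3 at S3 (8>1).

C1, C2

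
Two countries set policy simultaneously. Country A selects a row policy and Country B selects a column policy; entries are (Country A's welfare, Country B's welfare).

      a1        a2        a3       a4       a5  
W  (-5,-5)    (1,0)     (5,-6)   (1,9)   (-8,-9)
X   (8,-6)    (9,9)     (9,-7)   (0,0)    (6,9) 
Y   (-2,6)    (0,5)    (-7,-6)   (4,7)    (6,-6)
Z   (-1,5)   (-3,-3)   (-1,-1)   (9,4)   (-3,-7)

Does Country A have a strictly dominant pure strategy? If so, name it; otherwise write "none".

W fails to dominate X at a1 (-5<8).
X fails to dominate W at a4 (0<1).
Y fails to dominate W at a2 (0<1).
Z fails to dominate W at a2 (-3<1).
No single strategy dominates all the others.

none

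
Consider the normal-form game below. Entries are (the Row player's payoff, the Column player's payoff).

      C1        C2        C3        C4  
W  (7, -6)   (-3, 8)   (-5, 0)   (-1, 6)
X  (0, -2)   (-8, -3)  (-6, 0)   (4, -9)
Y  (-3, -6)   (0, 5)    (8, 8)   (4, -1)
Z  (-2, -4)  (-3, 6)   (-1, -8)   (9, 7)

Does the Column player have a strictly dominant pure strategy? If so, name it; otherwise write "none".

C1 fails to dominate C2 at W (-6<8).
C2 fails to dominate C1 at X (-3<-2).
C3 fails to dominate C1 at Z (-8<-4).
C4 fails to dominate C1 at X (-9<-2).
No single strategy dominates all the others.

none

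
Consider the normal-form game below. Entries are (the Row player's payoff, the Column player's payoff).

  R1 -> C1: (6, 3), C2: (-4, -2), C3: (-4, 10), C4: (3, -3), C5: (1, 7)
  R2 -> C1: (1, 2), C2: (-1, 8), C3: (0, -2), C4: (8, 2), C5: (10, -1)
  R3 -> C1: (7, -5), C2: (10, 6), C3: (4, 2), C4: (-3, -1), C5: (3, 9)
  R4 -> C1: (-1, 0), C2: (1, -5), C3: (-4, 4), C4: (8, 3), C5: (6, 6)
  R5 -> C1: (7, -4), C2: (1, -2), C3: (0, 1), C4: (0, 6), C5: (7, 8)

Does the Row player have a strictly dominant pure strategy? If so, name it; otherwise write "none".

none

R1 fails to dominate R2 at C2 (-4<-1).
R2 fails to dominate R1 at C1 (1<6).
R3 fails to dominate R1 at C4 (-3<3).
R4 fails to dominate R1 at C1 (-1<6).
R5 fails to dominate R1 at C4 (0<3).
No single strategy dominates all the others.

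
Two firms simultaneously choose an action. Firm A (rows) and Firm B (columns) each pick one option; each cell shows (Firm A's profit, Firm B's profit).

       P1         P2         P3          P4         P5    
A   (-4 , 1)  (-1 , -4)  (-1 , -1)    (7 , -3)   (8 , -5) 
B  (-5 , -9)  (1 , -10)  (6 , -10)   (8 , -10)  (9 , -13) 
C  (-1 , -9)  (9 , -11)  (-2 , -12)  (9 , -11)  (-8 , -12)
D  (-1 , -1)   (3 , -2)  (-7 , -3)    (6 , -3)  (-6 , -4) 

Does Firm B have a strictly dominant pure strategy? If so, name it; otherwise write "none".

P1

P1 vs P2: A: 1>-4, B: -9>-10, C: -9>-11, D: -1>-2.
P1 vs P3: A: 1>-1, B: -9>-10, C: -9>-12, D: -1>-3.
P1 vs P4: A: 1>-3, B: -9>-10, C: -9>-11, D: -1>-3.
P1 vs P5: A: 1>-5, B: -9>-13, C: -9>-12, D: -1>-4.
P1 strictly beats every other strategy against every opponent action, so it is strictly dominant.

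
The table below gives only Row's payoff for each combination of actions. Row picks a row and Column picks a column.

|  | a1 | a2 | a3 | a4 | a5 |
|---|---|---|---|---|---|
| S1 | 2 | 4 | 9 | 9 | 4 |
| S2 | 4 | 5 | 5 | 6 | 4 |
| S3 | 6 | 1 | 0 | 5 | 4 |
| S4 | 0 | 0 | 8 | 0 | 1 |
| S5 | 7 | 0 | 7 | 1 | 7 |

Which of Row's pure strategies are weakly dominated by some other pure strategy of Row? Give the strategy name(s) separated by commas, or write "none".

S4

S1 is not dominated — it holds its own against S2 at a3 (9>5); S3 at a2 (4>1); S4 at a1 (2>0); S5 at a2 (4>0).
S2 is not dominated — it holds its own against S1 at a1 (4>2); S3 at a2 (5>1); S4 at a1 (4>0); S5 at a2 (5>0).
S3 is not dominated — it holds its own against S1 at a1 (6>2); S2 at a1 (6>4); S4 at a1 (6>0); S5 at a2 (1>0).
S1 weakly dominates S4 — a1: 2>0, a2: 4>0, a3: 9>8, a4: 9>0, a5: 4>1.
Nothing dominates S5: S1 at a1 (7>2); S2 at a1 (7>4); S3 at a1 (7>6); S4 at a1 (7>0).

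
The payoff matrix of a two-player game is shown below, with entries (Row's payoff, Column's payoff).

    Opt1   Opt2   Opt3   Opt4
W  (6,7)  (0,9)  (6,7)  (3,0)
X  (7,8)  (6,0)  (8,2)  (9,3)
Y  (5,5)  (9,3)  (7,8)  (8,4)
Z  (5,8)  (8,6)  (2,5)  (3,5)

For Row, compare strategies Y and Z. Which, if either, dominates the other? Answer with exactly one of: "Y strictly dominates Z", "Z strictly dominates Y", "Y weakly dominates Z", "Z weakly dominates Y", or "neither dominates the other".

Compare Y to Z across every action of Column: Opt1: 5=5, Opt2: 9>8, Opt3: 7>2, Opt4: 8>3.
Y is at least as good everywhere and strictly better somewhere (tied only at Opt1), so Y weakly but not strictly dominates Z.

Y weakly dominates Z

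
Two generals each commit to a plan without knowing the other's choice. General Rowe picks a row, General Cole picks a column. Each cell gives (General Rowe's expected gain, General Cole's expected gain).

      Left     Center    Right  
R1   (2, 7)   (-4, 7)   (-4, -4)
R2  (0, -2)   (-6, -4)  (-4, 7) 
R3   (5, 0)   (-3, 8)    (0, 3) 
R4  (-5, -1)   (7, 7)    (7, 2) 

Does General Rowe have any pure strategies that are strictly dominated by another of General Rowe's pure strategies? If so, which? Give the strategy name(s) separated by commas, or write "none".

R1, R2

R1: dominated, since R3 does at least as well everywhere (Left: 5>2, Center: -3>-4, Right: 0>-4).
R2 is strictly dominated by R3 (Left: 5>0, Center: -3>-6, Right: 0>-4).
Nothing dominates R3: R1 at Left (5>2); R2 at Left (5>0); R4 at Left (5>-5).
R4: no other strategy beats it everywhere (R1 at Center (7>-4); R2 at Center (7>-6); R3 at Center (7>-3)).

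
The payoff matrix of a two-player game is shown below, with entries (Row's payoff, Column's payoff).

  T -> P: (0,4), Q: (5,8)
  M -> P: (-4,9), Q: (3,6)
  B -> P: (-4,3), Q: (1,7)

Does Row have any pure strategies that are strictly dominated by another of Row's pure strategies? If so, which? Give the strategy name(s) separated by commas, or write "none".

Nothing dominates T: M at P (0>-4); B at P (0>-4).
M: dominated, since T does at least as well everywhere (P: 0>-4, Q: 5>3).
B is strictly dominated by T (P: 0>-4, Q: 5>1).

M, B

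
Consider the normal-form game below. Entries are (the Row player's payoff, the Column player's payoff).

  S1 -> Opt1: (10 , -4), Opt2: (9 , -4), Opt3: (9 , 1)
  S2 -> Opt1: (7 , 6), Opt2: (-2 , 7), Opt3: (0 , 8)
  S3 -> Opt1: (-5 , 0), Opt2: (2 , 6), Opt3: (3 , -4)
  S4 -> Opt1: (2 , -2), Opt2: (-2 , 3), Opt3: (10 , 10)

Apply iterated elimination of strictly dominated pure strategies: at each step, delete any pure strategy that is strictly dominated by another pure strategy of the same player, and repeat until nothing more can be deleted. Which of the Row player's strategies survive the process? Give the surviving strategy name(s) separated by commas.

S4

For the Row player, S1 strictly dominates S2 on the remaining columns (Opt1: 10>7, Opt2: 9>-2, Opt3: 9>0); eliminate S2.
Row S3 is eliminated: S1 beats it against every remaining column (Opt1: 10>-5, Opt2: 9>2, Opt3: 9>3).
The Column player's strategy Opt1 is strictly dominated by Opt3 (S1: 1>-4, S4: 10>-2) and is removed.
The Column player's strategy Opt2 is strictly dominated by Opt3 (S1: 1>-4, S4: 10>3) and is removed.
The Row player's strategy S1 is strictly dominated by S4 (Opt3: 10>9) and is removed.
Among the remaining strategies, none is strictly dominated by another pure strategy of the same player, so the elimination stops.
Surviving strategies — the Row player: {S4}; the Column player: {Opt3}.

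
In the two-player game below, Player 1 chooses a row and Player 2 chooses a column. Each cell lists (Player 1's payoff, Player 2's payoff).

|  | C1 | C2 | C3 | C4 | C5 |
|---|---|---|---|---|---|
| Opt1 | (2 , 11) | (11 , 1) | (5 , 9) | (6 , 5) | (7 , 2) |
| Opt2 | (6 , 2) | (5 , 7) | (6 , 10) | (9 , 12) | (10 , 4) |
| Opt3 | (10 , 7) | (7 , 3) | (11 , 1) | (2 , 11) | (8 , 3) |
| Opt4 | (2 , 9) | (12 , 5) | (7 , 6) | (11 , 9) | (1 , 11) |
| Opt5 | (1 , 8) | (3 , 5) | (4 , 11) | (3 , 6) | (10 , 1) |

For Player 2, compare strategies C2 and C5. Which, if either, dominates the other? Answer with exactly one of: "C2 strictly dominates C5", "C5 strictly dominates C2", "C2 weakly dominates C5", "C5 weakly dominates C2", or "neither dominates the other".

C2's payoffs vs C5's, by Player 1's action — Opt1: 1<2, Opt2: 7>4, Opt3: 3=3, Opt4: 5<11, Opt5: 5>1.
C2 does better at Opt2, Opt5 but worse at Opt1, Opt4; neither strategy dominates the other.

neither dominates the other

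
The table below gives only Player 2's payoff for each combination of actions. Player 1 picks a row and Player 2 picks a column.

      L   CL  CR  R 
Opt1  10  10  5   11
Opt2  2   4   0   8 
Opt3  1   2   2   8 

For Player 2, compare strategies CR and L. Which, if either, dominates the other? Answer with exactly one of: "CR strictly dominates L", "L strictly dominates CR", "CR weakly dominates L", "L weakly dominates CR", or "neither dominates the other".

CR's payoffs vs L's, by Player 1's action — Opt1: 5<10, Opt2: 0<2, Opt3: 2>1.
CR does better at Opt3 but worse at Opt1, Opt2; neither strategy dominates the other.

neither dominates the other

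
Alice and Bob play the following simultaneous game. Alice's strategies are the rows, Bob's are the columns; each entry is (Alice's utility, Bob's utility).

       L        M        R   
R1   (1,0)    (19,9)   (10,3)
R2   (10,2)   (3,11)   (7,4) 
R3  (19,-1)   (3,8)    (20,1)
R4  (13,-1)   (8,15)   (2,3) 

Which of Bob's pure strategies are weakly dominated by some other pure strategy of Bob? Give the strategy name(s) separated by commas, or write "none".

L, R

L: dominated, since M does at least as well everywhere (R1: 9>0, R2: 11>2, R3: 8>-1, R4: 15>-1).
M is not dominated — it holds its own against L at R1 (9>0); R at R1 (9>3).
M weakly dominates R — R1: 9>3, R2: 11>4, R3: 8>1, R4: 15>3.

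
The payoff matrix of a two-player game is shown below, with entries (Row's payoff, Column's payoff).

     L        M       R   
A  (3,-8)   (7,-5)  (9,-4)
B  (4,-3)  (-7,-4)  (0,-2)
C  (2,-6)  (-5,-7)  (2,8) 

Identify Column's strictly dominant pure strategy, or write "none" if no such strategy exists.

R

R vs L: A: -4>-8, B: -2>-3, C: 8>-6.
R vs M: A: -4>-5, B: -2>-4, C: 8>-7.
R strictly beats every other strategy against every opponent action, so it is strictly dominant.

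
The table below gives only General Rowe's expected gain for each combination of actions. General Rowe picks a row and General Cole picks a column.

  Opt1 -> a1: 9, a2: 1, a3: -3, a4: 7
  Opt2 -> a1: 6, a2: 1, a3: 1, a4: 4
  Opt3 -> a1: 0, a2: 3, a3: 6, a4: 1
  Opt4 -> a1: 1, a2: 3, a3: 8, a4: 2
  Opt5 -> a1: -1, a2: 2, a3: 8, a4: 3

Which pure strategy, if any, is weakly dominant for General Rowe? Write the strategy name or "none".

none

Opt1 fails to dominate Opt2 at a3 (-3<1).
Opt2 fails to dominate Opt1 at a1 (6<9).
Opt3 fails to dominate Opt1 at a1 (0<9).
Opt4 fails to dominate Opt1 at a1 (1<9).
Opt5 fails to dominate Opt1 at a1 (-1<9).
No single strategy dominates all the others.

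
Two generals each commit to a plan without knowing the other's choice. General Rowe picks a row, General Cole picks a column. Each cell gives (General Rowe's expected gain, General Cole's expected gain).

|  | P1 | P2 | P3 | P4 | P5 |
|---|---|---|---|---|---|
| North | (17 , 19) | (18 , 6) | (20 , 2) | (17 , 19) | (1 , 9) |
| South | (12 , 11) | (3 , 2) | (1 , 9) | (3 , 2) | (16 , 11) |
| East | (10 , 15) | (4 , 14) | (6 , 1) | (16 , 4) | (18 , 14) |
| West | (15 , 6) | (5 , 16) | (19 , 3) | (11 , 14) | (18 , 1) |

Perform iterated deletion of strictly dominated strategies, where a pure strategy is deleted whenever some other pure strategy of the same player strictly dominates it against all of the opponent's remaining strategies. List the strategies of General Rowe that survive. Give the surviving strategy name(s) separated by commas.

North

General Rowe's strategy South is strictly dominated by West (P1: 15>12, P2: 5>3, P3: 19>1, P4: 11>3, P5: 18>16) and is removed.
For General Cole, P1 strictly dominates P3 on the remaining rows (North: 19>2, East: 15>1, West: 6>3); eliminate P3.
General Cole's strategy P5 is strictly dominated by P1 (North: 19>9, East: 15>14, West: 6>1) and is removed.
General Rowe's strategy East is strictly dominated by North (P1: 17>10, P2: 18>4, P4: 17>16) and is removed.
Row West is eliminated: North beats it against every remaining column (P1: 17>15, P2: 18>5, P4: 17>11).
General Cole's strategy P2 is strictly dominated by P1 (North: 19>6) and is removed.
Among the remaining strategies, none is strictly dominated by another pure strategy of the same player, so the elimination stops.
Surviving strategies — General Rowe: {North}; General Cole: {P1, P4}.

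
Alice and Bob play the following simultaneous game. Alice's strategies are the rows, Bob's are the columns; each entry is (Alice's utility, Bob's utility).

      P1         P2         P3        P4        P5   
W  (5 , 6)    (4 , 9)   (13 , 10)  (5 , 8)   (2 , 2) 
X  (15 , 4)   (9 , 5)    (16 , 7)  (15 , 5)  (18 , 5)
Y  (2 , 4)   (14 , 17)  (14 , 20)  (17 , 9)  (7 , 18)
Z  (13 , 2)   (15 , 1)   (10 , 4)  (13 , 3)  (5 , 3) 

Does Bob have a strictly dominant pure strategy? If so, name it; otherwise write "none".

P3 vs P1: W: 10>6, X: 7>4, Y: 20>4, Z: 4>2.
P3 vs P2: W: 10>9, X: 7>5, Y: 20>17, Z: 4>1.
P3 vs P4: W: 10>8, X: 7>5, Y: 20>9, Z: 4>3.
P3 vs P5: W: 10>2, X: 7>5, Y: 20>18, Z: 4>3.
P3 strictly beats every other strategy against every opponent action, so it is strictly dominant.

P3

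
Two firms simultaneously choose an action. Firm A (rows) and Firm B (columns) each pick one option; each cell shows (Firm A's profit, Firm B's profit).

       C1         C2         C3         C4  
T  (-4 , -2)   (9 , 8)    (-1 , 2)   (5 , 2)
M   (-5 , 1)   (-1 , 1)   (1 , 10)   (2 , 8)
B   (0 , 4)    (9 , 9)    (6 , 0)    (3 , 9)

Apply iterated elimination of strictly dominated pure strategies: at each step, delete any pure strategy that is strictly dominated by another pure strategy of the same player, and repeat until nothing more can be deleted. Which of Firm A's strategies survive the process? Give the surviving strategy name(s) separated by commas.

Firm A's strategy M is strictly dominated by B (C1: 0>-5, C2: 9>-1, C3: 6>1, C4: 3>2) and is removed.
Firm B's strategy C1 is strictly dominated by C2 (T: 8>-2, B: 9>4) and is removed.
Column C3 is eliminated: C2 beats it against every remaining row (T: 8>2, B: 9>0).
Among the remaining strategies, none is strictly dominated by another pure strategy of the same player, so the elimination stops.
Surviving strategies — Firm A: {T, B}; Firm B: {C2, C4}.

T, B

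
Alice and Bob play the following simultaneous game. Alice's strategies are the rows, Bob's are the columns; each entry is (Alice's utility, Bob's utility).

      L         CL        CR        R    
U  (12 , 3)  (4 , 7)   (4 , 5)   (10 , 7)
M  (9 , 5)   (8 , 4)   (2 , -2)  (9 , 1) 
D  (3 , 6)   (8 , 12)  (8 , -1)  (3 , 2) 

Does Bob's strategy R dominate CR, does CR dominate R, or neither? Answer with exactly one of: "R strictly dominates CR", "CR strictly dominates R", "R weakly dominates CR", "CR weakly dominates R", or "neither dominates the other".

R's payoffs vs CR's, by Alice's action — U: 7>5, M: 1>-2, D: 2>-1.
Every comparison favours R, so R strictly dominates CR.

R strictly dominates CR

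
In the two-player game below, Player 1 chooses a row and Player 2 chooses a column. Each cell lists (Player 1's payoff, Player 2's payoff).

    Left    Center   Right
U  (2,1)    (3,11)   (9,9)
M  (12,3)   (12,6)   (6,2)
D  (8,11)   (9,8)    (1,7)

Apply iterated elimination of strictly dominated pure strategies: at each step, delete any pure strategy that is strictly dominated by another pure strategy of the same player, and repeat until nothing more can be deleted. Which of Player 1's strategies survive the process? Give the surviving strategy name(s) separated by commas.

M

For Player 1, M strictly dominates D on the remaining columns (Left: 12>8, Center: 12>9, Right: 6>1); eliminate D.
Column Left is eliminated: Center beats it against every remaining row (U: 11>1, M: 6>3).
Column Right is eliminated: Center beats it against every remaining row (U: 11>9, M: 6>2).
For Player 1, M strictly dominates U on the remaining columns (Center: 12>3); eliminate U.
Among the remaining strategies, none is strictly dominated by another pure strategy of the same player, so the elimination stops.
Surviving strategies — Player 1: {M}; Player 2: {Center}.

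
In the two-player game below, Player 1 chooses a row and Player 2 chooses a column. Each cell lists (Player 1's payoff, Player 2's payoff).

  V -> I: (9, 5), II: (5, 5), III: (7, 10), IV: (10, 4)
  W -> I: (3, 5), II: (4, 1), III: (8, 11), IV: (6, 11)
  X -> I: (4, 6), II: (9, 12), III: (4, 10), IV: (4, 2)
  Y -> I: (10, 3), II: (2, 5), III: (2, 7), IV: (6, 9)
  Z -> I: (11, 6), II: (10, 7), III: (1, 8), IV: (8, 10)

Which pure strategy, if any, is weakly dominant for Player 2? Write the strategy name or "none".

none

I fails to dominate II at X (6<12).
II fails to dominate I at W (1<5).
III fails to dominate II at X (10<12).
IV fails to dominate I at V (4<5).
No single strategy dominates all the others.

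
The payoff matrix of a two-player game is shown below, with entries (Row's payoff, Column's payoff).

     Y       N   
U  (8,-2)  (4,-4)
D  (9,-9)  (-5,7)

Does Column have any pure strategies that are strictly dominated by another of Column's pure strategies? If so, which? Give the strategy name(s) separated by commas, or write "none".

none

Y: no other strategy beats it everywhere (N at U (-2>-4)).
Nothing dominates N: Y at D (7>-9).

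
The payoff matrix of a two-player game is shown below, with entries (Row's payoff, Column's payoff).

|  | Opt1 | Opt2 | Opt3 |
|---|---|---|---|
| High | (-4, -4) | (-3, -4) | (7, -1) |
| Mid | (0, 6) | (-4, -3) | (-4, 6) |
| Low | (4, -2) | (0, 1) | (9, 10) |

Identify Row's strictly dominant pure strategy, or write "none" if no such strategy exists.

Low vs High: Opt1: 4>-4, Opt2: 0>-3, Opt3: 9>7.
Low vs Mid: Opt1: 4>0, Opt2: 0>-4, Opt3: 9>-4.
Low strictly beats every other strategy against every opponent action, so it is strictly dominant.

Low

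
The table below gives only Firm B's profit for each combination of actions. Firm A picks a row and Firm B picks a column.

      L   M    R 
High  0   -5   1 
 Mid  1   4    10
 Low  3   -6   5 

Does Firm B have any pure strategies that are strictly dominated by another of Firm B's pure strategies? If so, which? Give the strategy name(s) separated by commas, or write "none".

L, M

R strictly dominates L — High: 1>0, Mid: 10>1, Low: 5>3.
M: dominated, since R does at least as well everywhere (High: 1>-5, Mid: 10>4, Low: 5>-6).
R is not dominated — it holds its own against L at High (1>0); M at High (1>-5).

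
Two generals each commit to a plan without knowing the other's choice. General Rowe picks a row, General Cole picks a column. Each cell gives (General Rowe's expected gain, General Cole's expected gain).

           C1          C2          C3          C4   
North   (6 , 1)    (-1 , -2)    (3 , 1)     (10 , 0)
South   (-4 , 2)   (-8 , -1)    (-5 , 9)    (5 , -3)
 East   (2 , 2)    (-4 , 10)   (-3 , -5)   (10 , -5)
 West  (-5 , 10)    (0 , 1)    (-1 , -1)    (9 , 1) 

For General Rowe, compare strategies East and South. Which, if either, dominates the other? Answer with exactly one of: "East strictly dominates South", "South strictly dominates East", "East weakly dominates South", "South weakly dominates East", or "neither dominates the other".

East strictly dominates South

Compare East to South across each opponent action: C1: 2>-4, C2: -4>-8, C3: -3>-5, C4: 10>5.
Every comparison favours East, so East strictly dominates South.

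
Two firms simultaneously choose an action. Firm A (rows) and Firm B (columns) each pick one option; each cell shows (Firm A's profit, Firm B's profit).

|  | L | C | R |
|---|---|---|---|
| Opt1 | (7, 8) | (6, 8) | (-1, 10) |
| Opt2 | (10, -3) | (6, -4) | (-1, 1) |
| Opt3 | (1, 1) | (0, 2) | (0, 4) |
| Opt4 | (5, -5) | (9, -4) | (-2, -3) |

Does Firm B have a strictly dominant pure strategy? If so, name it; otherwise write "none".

R

R vs L: Opt1: 10>8, Opt2: 1>-3, Opt3: 4>1, Opt4: -3>-5.
R vs C: Opt1: 10>8, Opt2: 1>-4, Opt3: 4>2, Opt4: -3>-4.
R strictly beats every other strategy against every opponent action, so it is strictly dominant.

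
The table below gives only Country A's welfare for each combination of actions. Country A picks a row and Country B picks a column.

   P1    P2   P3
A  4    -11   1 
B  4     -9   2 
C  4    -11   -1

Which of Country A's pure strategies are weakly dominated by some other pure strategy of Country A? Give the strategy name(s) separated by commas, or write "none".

A, C

B weakly dominates A — P1: 4=4, P2: -9>-11, P3: 2>1.
B is not dominated — it holds its own against A at P2 (-9>-11); C at P2 (-9>-11).
C: dominated, since A does at least as well everywhere (P1: 4=4, P2: -11=-11, P3: 1>-1).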